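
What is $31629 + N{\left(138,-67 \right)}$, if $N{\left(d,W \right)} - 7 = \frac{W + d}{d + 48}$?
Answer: $\frac{5884367}{186} \approx 31636.0$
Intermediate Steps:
$N{\left(d,W \right)} = 7 + \frac{W + d}{48 + d}$ ($N{\left(d,W \right)} = 7 + \frac{W + d}{d + 48} = 7 + \frac{W + d}{48 + d}$)
$31629 + N{\left(138,-67 \right)} = 31629 + \frac{336 - 67 + 8 \cdot 138}{48 + 138} = 31629 + \frac{336 - 67 + 1104}{186} = 31629 + \frac{1}{186} \cdot 1373 = 31629 + \frac{1373}{186} = \frac{5884367}{186}$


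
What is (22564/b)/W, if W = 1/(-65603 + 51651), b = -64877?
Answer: 314812928/64877 ≈ 4852.5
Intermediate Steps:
W = -1/13952 (W = 1/(-13952) = -1/13952 ≈ -7.1674e-5)
(22564/b)/W = (22564/(-64877))/(-1/13952) = (22564*(-1/64877))*(-13952) = -22564/64877*(-13952) = 314812928/64877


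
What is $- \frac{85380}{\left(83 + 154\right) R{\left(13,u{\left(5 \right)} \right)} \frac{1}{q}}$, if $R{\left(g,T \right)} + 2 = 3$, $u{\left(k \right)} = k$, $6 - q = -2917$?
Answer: $-1053020$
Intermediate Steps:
$q = 2923$ ($q = 6 - -2917 = 6 + 2917 = 2923$)
$R{\left(g,T \right)} = 1$ ($R{\left(g,T \right)} = -2 + 3 = 1$)
$- \frac{85380}{\left(83 + 154\right) R{\left(13,u{\left(5 \right)} \right)} \frac{1}{q}} = - \frac{85380}{\left(83 + 154\right) 1 \cdot \frac{1}{2923}} = - \frac{85380}{237 \cdot 1 \cdot \frac{1}{2923}} = - \frac{85380}{237 \cdot \frac{1}{2923}} = - \frac{85380}{\frac{3}{37}} = \left(-85380\right) \frac{37}{3} = -1053020$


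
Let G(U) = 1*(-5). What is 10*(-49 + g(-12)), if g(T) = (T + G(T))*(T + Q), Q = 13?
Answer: -660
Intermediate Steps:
G(U) = -5
g(T) = (-5 + T)*(13 + T) (g(T) = (T - 5)*(T + 13) = (-5 + T)*(13 + T))
10*(-49 + g(-12)) = 10*(-49 + (-65 + (-12)**2 + 8*(-12))) = 10*(-49 + (-65 + 144 - 96)) = 10*(-49 - 17) = 10*(-66) = -660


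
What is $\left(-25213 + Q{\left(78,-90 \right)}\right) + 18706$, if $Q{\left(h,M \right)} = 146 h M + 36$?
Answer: $-1031391$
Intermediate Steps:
$Q{\left(h,M \right)} = 36 + 146 M h$ ($Q{\left(h,M \right)} = 146 M h + 36 = 36 + 146 M h$)
$\left(-25213 + Q{\left(78,-90 \right)}\right) + 18706 = \left(-25213 + \left(36 + 146 \left(-90\right) 78\right)\right) + 18706 = \left(-25213 + \left(36 - 1024920\right)\right) + 18706 = \left(-25213 - 1024884\right) + 18706 = -1050097 + 18706 = -1031391$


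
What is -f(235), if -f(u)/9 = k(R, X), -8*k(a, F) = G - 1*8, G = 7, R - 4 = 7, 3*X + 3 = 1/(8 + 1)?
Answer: 9/8 ≈ 1.1250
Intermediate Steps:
X = -26/27 (X = -1 + 1/(3*(8 + 1)) = -1 + (⅓)/9 = -1 + (⅓)*(⅑) = -1 + 1/27 = -26/27 ≈ -0.96296)
R = 11 (R = 4 + 7 = 11)
k(a, F) = ⅛ (k(a, F) = -(7 - 1*8)/8 = -(7 - 8)/8 = -⅛*(-1) = ⅛)
f(u) = -9/8 (f(u) = -9*⅛ = -9/8)
-f(235) = -1*(-9/8) = 9/8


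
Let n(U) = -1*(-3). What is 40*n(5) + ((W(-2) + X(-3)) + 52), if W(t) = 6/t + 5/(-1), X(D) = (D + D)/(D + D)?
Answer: 165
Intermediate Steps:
X(D) = 1 (X(D) = (2*D)/((2*D)) = (2*D)*(1/(2*D)) = 1)
n(U) = 3
W(t) = -5 + 6/t (W(t) = 6/t + 5*(-1) = 6/t - 5 = -5 + 6/t)
40*n(5) + ((W(-2) + X(-3)) + 52) = 40*3 + (((-5 + 6/(-2)) + 1) + 52) = 120 + (((-5 + 6*(-½)) + 1) + 52) = 120 + (((-5 - 3) + 1) + 52) = 120 + ((-8 + 1) + 52) = 120 + (-7 + 52) = 120 + 45 = 165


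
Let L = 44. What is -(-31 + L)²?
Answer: -169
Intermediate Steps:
-(-31 + L)² = -(-31 + 44)² = -1*13² = -1*169 = -169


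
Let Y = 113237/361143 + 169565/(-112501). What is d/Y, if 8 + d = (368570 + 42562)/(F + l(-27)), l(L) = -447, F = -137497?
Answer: 15385004611593453/1672499857382188 ≈ 9.1988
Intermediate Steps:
d = -378671/34486 (d = -8 + (368570 + 42562)/(-137497 - 447) = -8 + 411132/(-137944) = -8 + 411132*(-1/137944) = -8 - 102783/34486 = -378671/34486 ≈ -10.980)
Y = -48497937058/40628948643 (Y = 113237*(1/361143) + 169565*(-1/112501) = 113237/361143 - 169565/112501 = -48497937058/40628948643 ≈ -1.1937)
d/Y = -378671/(34486*(-48497937058/40628948643)) = -378671/34486*(-40628948643/48497937058) = 15385004611593453/1672499857382188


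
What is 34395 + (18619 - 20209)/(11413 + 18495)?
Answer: 514342035/14954 ≈ 34395.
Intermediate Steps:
34395 + (18619 - 20209)/(11413 + 18495) = 34395 - 1590/29908 = 34395 - 1590*1/29908 = 34395 - 795/14954 = 514342035/14954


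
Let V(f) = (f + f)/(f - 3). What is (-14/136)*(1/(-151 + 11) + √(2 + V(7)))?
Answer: 1/1360 - 7*√22/136 ≈ -0.24068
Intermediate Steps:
V(f) = 2*f/(-3 + f) (V(f) = (2*f)/(-3 + f) = 2*f/(-3 + f))
(-14/136)*(1/(-151 + 11) + √(2 + V(7))) = (-14/136)*(1/(-151 + 11) + √(2 + 2*7/(-3 + 7))) = (-14*1/136)*(1/(-140) + √(2 + 2*7/4)) = -7*(-1/140 + √(2 + 2*7*(¼)))/68 = -7*(-1/140 + √(2 + 7/2))/68 = -7*(-1/140 + √(11/2))/68 = -7*(-1/140 + √22/2)/68 = 1/1360 - 7*√22/136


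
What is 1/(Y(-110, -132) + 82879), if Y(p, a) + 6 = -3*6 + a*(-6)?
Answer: 1/83647 ≈ 1.1955e-5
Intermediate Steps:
Y(p, a) = -24 - 6*a (Y(p, a) = -6 + (-3*6 + a*(-6)) = -6 + (-18 - 6*a) = -24 - 6*a)
1/(Y(-110, -132) + 82879) = 1/((-24 - 6*(-132)) + 82879) = 1/((-24 + 792) + 82879) = 1/(768 + 82879) = 1/83647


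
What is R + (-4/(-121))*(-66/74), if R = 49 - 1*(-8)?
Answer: 23187/407 ≈ 56.971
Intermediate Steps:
R = 57 (R = 49 + 8 = 57)
R + (-4/(-121))*(-66/74) = 57 + (-4/(-121))*(-66/74) = 57 + (-4*(-1/121))*(-66*1/74) = 57 + (4/121)*(-33/37) = 57 - 12/407 = 23187/407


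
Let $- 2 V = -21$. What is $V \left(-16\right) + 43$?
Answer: $-125$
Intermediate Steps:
$V = \frac{21}{2}$ ($V = \left(- \frac{1}{2}\right) \left(-21\right) = \frac{21}{2} \approx 10.5$)
$V \left(-16\right) + 43 = \frac{21}{2} \left(-16\right) + 43 = -168 + 43 = -125$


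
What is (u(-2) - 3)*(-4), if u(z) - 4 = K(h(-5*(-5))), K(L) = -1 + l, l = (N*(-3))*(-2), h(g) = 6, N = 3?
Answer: -72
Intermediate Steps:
l = 18 (l = (3*(-3))*(-2) = -9*(-2) = 18)
K(L) = 17 (K(L) = -1 + 18 = 17)
u(z) = 21 (u(z) = 4 + 17 = 21)
(u(-2) - 3)*(-4) = (21 - 3)*(-4) = 18*(-4) = -72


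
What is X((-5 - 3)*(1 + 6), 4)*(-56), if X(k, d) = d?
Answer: -224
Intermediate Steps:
X((-5 - 3)*(1 + 6), 4)*(-56) = 4*(-56) = -224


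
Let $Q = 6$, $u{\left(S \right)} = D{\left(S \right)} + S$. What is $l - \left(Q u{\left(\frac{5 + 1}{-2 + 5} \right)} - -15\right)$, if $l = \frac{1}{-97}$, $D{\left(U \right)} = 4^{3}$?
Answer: $- \frac{39868}{97} \approx -411.01$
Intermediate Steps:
$D{\left(U \right)} = 64$
$l = - \frac{1}{97} \approx -0.010309$
$u{\left(S \right)} = 64 + S$
$l - \left(Q u{\left(\frac{5 + 1}{-2 + 5} \right)} - -15\right) = - \frac{1}{97} - \left(6 \left(64 + \frac{5 + 1}{-2 + 5}\right) - -15\right) = - \frac{1}{97} - \left(6 \left(64 + \frac{6}{3}\right) + 15\right) = - \frac{1}{97} - \left(6 \left(64 + 6 \cdot \frac{1}{3}\right) + 15\right) = - \frac{1}{97} - \left(6 \left(64 + 2\right) + 15\right) = - \frac{1}{97} - \left(6 \cdot 66 + 15\right) = - \frac{1}{97} - \left(396 + 15\right) = - \frac{1}{97} - 411 = - \frac{39868}{97}$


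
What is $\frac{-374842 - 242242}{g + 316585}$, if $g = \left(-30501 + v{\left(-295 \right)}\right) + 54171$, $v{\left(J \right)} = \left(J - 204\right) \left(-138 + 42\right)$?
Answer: $- \frac{617084}{388159} \approx -1.5898$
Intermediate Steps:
$v{\left(J \right)} = 19584 - 96 J$ ($v{\left(J \right)} = \left(-204 + J\right) \left(-96\right) = 19584 - 96 J$)
$g = 71574$ ($g = \left(-30501 + \left(19584 - -28320\right)\right) + 54171 = \left(-30501 + \left(19584 + 28320\right)\right) + 54171 = \left(-30501 + 47904\right) + 54171 = 17403 + 54171 = 71574$)
$\frac{-374842 - 242242}{g + 316585} = \frac{-374842 - 242242}{71574 + 316585} = - \frac{617084}{388159}$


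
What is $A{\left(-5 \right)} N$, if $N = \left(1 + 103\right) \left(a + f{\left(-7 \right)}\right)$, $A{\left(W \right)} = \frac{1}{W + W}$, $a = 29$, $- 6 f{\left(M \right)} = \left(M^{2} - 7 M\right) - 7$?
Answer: $- \frac{2158}{15} \approx -143.87$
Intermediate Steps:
$f{\left(M \right)} = \frac{7}{6} - \frac{M^{2}}{6} + \frac{7 M}{6}$ ($f{\left(M \right)} = - \frac{\left(M^{2} - 7 M\right) - 7}{6} = - \frac{-7 + M^{2} - 7 M}{6} = \frac{7}{6} - \frac{M^{2}}{6} + \frac{7 M}{6}$)
$A{\left(W \right)} = \frac{1}{2 W}$
$N = \frac{4316}{3}$ ($N = \left(1 + 103\right) \left(29 + \left(\frac{7}{6} - \frac{\left(-7\right)^{2}}{6} + \frac{7}{6} \left(-7\right)\right)\right) = 104 \left(29 - \frac{91}{6}\right) = 104 \cdot \frac{83}{6} = \frac{4316}{3} \approx 1438.7$)
$A{\left(-5 \right)} N = \frac{1}{2 \left(-5\right)} \frac{4316}{3} = \frac{1}{2} \left(- \frac{1}{5}\right) \frac{4316}{3} = \left(- \frac{1}{10}\right) \frac{4316}{3} = - \frac{2158}{15}$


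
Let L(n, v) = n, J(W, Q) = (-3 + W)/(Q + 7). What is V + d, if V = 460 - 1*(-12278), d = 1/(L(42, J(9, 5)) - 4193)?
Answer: 52875437/4151 ≈ 12738.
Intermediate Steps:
J(W, Q) = (-3 + W)/(7 + Q)
d = -1/4151 (d = 1/(42 - 4193) = 1/(-4151) = -1/4151 ≈ -0.00024091)
V = 12738 (V = 460 + 12278 = 12738)
V + d = 12738 - 1/4151 = 52875437/4151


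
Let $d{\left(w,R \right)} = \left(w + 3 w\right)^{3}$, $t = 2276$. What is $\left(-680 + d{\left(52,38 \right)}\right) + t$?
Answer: $9000508$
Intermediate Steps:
$d{\left(w,R \right)} = 64 w^{3}$ ($d{\left(w,R \right)} = \left(4 w\right)^{3} = 64 w^{3}$)
$\left(-680 + d{\left(52,38 \right)}\right) + t = \left(-680 + 64 \cdot 52^{3}\right) + 2276 = \left(-680 + 64 \cdot 140608\right) + 2276 = \left(-680 + 8998912\right) + 2276 = 8998232 + 2276 = 9000508$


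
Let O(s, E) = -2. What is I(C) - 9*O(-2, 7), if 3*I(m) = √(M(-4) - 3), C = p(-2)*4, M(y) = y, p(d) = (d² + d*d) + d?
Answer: 18 + I*√7/3 ≈ 18.0 + 0.88192*I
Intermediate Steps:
p(d) = d + 2*d² (p(d) = (d² + d²) + d = 2*d² + d = d + 2*d²)
C = 24 (C = -2*(1 + 2*(-2))*4 = -2*(1 - 4)*4 = -2*(-3)*4 = 6*4 = 24)
I(m) = I*√7/3 (I(m) = √(-4 - 3)/3 = √(-7)/3 = (I*√7)/3 = I*√7/3)
I(C) - 9*O(-2, 7) = I*√7/3 - 9*(-2) = I*√7/3 + 18 = 18 + I*√7/3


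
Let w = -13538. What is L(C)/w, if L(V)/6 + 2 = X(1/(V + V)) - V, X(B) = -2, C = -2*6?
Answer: -24/6769 ≈ -0.0035456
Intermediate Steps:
C = -12
L(V) = -24 - 6*V (L(V) = -12 + 6*(-2 - V) = -12 + (-12 - 6*V) = -24 - 6*V)
L(C)/w = (-24 - 6*(-12))/(-13538) = (-24 + 72)*(-1/13538) = 48*(-1/13538) = -24/6769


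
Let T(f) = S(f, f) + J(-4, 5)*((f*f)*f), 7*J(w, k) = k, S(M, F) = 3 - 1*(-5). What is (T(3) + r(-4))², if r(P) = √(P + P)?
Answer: 36089/49 + 764*I*√2/7 ≈ 736.51 + 154.35*I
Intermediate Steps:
S(M, F) = 8 (S(M, F) = 3 + 5 = 8)
J(w, k) = k/7
r(P) = √2*√P (r(P) = √(2*P) = √2*√P)
T(f) = 8 + 5*f³/7 (T(f) = 8 + ((⅐)*5)*((f*f)*f) = 8 + 5*(f²*f)/7 = 8 + 5*f³/7)
(T(3) + r(-4))² = ((8 + (5/7)*3³) + √2*√(-4))² = ((8 + (5/7)*27) + √2*(2*I))² = ((8 + 135/7) + 2*I*√2)² = (191/7 + 2*I*√2)²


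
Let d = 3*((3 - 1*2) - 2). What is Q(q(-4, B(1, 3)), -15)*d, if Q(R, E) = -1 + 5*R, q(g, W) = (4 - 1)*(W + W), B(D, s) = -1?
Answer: 93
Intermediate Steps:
d = -3 (d = 3*((3 - 2) - 2) = 3*(1 - 2) = 3*(-1) = -3)
q(g, W) = 6*W (q(g, W) = 3*(2*W) = 6*W)
Q(q(-4, B(1, 3)), -15)*d = (-1 + 5*(6*(-1)))*(-3) = (-1 + 5*(-6))*(-3) = (-1 - 30)*(-3) = -31*(-3) = 93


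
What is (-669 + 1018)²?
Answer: 121801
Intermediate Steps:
(-669 + 1018)² = 349² = 121801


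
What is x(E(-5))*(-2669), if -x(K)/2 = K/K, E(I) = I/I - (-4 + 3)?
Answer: 5338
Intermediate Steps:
E(I) = 2 (E(I) = 1 - 1*(-1) = 1 + 1 = 2)
x(K) = -2 (x(K) = -2*K/K = -2*1 = -2)
x(E(-5))*(-2669) = -2*(-2669) = 5338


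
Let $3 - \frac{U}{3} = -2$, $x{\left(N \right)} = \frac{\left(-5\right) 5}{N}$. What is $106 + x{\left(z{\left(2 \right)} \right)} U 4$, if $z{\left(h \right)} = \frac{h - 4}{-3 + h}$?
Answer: $-644$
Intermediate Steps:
$z{\left(h \right)} = \frac{-4 + h}{-3 + h}$
$x{\left(N \right)} = - \frac{25}{N}$
$U = 15$ ($U = 9 - -6 = 9 + 6 = 15$)
$106 + x{\left(z{\left(2 \right)} \right)} U 4 = 106 + - \frac{25}{\frac{1}{-3 + 2} \left(-4 + 2\right)} 15 \cdot 4 = 106 + - \frac{25}{\frac{1}{-1} \left(-2\right)} 60 = 106 + - \frac{25}{\left(-1\right) \left(-2\right)} 60 = 106 + - \frac{25}{2} \cdot 60 = 106 + \left(-25\right) \frac{1}{2} \cdot 60 = 106 - 750 = -644$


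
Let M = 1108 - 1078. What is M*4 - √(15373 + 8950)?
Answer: 120 - √24323 ≈ -35.958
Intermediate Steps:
M = 30
M*4 - √(15373 + 8950) = 30*4 - √(15373 + 8950) = 120 - √24323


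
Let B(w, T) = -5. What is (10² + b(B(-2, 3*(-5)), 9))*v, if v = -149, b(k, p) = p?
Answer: -16241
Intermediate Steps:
(10² + b(B(-2, 3*(-5)), 9))*v = (10² + 9)*(-149) = (100 + 9)*(-149) = 109*(-149) = -16241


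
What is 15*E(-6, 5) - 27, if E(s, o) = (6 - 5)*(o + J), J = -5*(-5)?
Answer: 423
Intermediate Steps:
J = 25
E(s, o) = 25 + o (E(s, o) = (6 - 5)*(o + 25) = 1*(25 + o) = 25 + o)
15*E(-6, 5) - 27 = 15*(25 + 5) - 27 = 15*30 - 27 = 450 - 27 = 423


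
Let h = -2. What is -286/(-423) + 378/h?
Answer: -79661/423 ≈ -188.32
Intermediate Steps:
-286/(-423) + 378/h = -286/(-423) + 378/(-2) = -286*(-1/423) + 378*(-½) = 286/423 - 189 = -79661/423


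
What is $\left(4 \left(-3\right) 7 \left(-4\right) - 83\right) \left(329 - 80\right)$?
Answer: $62997$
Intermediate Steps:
$\left(4 \left(-3\right) 7 \left(-4\right) - 83\right) \left(329 - 80\right) = \left(\left(-12\right) 7 \left(-4\right) - 83\right) 249 = \left(\left(-84\right) \left(-4\right) - 83\right) 249 = \left(336 - 83\right) 249 = 253 \cdot 249 = 62997$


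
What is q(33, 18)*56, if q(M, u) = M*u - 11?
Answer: 32648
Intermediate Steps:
q(M, u) = -11 + M*u
q(33, 18)*56 = (-11 + 33*18)*56 = (-11 + 594)*56 = 583*56 = 32648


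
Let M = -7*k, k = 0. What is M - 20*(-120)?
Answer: 2400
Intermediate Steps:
M = 0 (M = -7*0 = 0)
M - 20*(-120) = 0 - 20*(-120) = 0 + 2400 = 2400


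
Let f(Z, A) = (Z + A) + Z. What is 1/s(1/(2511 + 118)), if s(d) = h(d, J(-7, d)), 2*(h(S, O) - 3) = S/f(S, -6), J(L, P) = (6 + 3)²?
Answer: 31544/94631 ≈ 0.33334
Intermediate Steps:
J(L, P) = 81 (J(L, P) = 9² = 81)
f(Z, A) = A + 2*Z (f(Z, A) = (A + Z) + Z = A + 2*Z)
h(S, O) = 3 + S/(2*(-6 + 2*S)) (h(S, O) = 3 + (S/(-6 + 2*S))/2 = 3 + S/(2*(-6 + 2*S)))
s(d) = (-36 + 13*d)/(4*(-3 + d))
1/s(1/(2511 + 118)) = 1/((-36 + 13/(2511 + 118))/(4*(-3 + 1/(2511 + 118)))) = 1/((-36 + 13/2629)/(4*(-3 + 1/2629))) = 1/((-36 + 13*(1/2629))/(4*(-3 + 1/2629))) = 1/((-36 + 13/2629)/(4*(-7886/2629))) = 1/((¼)*(-2629/7886)*(-94631/2629)) = 1/(94631/31544) = 31544/94631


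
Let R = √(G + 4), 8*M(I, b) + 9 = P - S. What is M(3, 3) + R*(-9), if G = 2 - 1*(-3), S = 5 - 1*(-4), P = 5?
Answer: -229/8 ≈ -28.625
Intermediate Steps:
S = 9 (S = 5 + 4 = 9)
G = 5 (G = 2 + 3 = 5)
M(I, b) = -13/8 (M(I, b) = -9/8 + (5 - 1*9)/8 = -9/8 + (5 - 9)/8 = -9/8 + (⅛)*(-4) = -9/8 - ½ = -13/8)
R = 3 (R = √(5 + 4) = √9 = 3)
M(3, 3) + R*(-9) = -13/8 + 3*(-9) = -13/8 - 27 = -229/8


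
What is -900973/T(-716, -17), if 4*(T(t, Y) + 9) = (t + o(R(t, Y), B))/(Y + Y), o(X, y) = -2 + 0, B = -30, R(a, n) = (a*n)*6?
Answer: 61266164/253 ≈ 2.4216e+5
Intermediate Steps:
R(a, n) = 6*a*n
o(X, y) = -2
T(t, Y) = -9 + (-2 + t)/(8*Y) (T(t, Y) = -9 + ((t - 2)/(Y + Y))/4 = -9 + ((-2 + t)/((2*Y)))/4 = -9 + ((-2 + t)*(1/(2*Y)))/4 = -9 + ((-2 + t)/(2*Y))/4 = -9 + (-2 + t)/(8*Y))
-900973/T(-716, -17) = -900973*(-136/(-2 - 716 - 72*(-17))) = -900973*(-136/(-2 - 716 + 1224)) = -900973/((1/8)*(-1/17)*506) = -900973/(-253/68) = -900973*(-68/253) = 61266164/253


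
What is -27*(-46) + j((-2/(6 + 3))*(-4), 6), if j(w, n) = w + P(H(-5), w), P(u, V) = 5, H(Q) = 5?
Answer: 11231/9 ≈ 1247.9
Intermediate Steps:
j(w, n) = 5 + w (j(w, n) = w + 5 = 5 + w)
-27*(-46) + j((-2/(6 + 3))*(-4), 6) = -27*(-46) + (5 + (-2/(6 + 3))*(-4)) = 1242 + (5 + (-2/9)*(-4)) = 1242 + (5 + ((⅑)*(-2))*(-4)) = 1242 + (5 - 2/9*(-4)) = 1242 + (5 + 8/9) = 1242 + 53/9 = 11231/9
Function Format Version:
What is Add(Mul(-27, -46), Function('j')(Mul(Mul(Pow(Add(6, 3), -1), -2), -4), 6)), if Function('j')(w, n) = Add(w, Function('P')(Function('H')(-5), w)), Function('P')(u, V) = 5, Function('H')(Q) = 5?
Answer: Rational(11231, 9) ≈ 1247.9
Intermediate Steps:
Function('j')(w, n) = Add(5, w) (Function('j')(w, n) = Add(w, 5) = Add(5, w))
Add(Mul(-27, -46), Function('j')(Mul(Mul(Pow(Add(6, 3), -1), -2), -4), 6)) = Add(Mul(-27, -46), Add(5, Mul(Mul(Pow(Add(6, 3), -1), -2), -4))) = Add(1242, Add(5, Mul(Mul(Pow(9, -1), -2), -4))) = Add(1242, Add(5, Mul(Mul(Rational(1, 9), -2), -4))) = Add(1242, Add(5, Mul(Rational(-2, 9), -4))) = Add(1242, Add(5, Rational(8, 9))) = Add(1242, Rational(53, 9)) = Rational(11231, 9)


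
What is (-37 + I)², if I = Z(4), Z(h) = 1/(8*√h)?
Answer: 349281/256 ≈ 1364.4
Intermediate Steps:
Z(h) = 1/(8*√h)
I = 1/16 (I = 1/(8*√4) = (⅛)*(½) = 1/16 ≈ 0.062500)
(-37 + I)² = (-37 + 1/16)² = (-591/16)² = 349281/256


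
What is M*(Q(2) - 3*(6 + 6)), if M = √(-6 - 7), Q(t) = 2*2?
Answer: -32*I*√13 ≈ -115.38*I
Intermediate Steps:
Q(t) = 4
M = I*√13 (M = √(-13) = I*√13 ≈ 3.6056*I)
M*(Q(2) - 3*(6 + 6)) = (I*√13)*(4 - 3*(6 + 6)) = (I*√13)*(4 - 3*12) = (I*√13)*(4 - 36) = (I*√13)*(-32) = -32*I*√13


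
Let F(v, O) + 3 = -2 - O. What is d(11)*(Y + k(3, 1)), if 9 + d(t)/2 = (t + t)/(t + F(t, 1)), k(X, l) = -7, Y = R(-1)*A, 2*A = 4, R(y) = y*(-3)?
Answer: 46/5 ≈ 9.2000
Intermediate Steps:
R(y) = -3*y
A = 2 (A = (½)*4 = 2)
Y = 6 (Y = -3*(-1)*2 = 3*2 = 6)
F(v, O) = -5 - O (F(v, O) = -3 + (-2 - O) = -5 - O)
d(t) = -18 + 4*t/(-6 + t) (d(t) = -18 + 2*((t + t)/(t + (-5 - 1*1))) = -18 + 2*((2*t)/(t + (-5 - 1))) = -18 + 2*((2*t)/(t - 6)) = -18 + 2*((2*t)/(-6 + t)) = -18 + 2*(2*t/(-6 + t)) = -18 + 4*t/(-6 + t))
d(11)*(Y + k(3, 1)) = (2*(54 - 7*11)/(-6 + 11))*(6 - 7) = (2*(54 - 77)/5)*(-1) = (2*(⅕)*(-23))*(-1) = -46/5*(-1) = 46/5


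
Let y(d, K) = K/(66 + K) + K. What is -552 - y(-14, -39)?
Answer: -4604/9 ≈ -511.56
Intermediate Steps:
y(d, K) = K + K/(66 + K) (y(d, K) = K/(66 + K) + K = K + K/(66 + K))
-552 - y(-14, -39) = -552 - (-39)*(67 - 39)/(66 - 39) = -552 - (-39)*28/27 = -552 - 1*(-364/9) = -552 + 364/9 = -4604/9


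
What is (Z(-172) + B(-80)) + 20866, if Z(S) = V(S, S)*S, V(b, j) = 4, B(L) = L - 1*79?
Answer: 20019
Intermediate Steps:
B(L) = -79 + L (B(L) = L - 79 = -79 + L)
Z(S) = 4*S
(Z(-172) + B(-80)) + 20866 = (4*(-172) + (-79 - 80)) + 20866 = (-688 - 159) + 20866 = -847 + 20866 = 20019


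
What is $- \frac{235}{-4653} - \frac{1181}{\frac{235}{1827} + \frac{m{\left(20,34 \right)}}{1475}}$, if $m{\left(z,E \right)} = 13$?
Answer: $- \frac{315074392295}{36667224} \approx -8592.8$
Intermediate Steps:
$- \frac{235}{-4653} - \frac{1181}{\frac{235}{1827} + \frac{m{\left(20,34 \right)}}{1475}} = - \frac{235}{-4653} - \frac{1181}{\frac{235}{1827} + \frac{13}{1475}} = \left(-235\right) \left(- \frac{1}{4653}\right) - \frac{1181}{235 \cdot \frac{1}{1827} + 13 \cdot \frac{1}{1475}} = \frac{5}{99} - \frac{1181}{\frac{235}{1827} + \frac{13}{1475}} = \frac{5}{99} - \frac{1181}{\frac{370376}{2694825}} = \frac{5}{99} - \frac{3182588325}{370376} = - \frac{315074392295}{36667224}$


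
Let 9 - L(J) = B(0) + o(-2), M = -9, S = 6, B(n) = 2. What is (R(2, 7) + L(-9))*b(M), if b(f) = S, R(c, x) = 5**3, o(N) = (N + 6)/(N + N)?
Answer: 798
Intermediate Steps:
o(N) = (6 + N)/(2*N) (o(N) = (6 + N)/((2*N)) = (6 + N)*(1/(2*N)) = (6 + N)/(2*N))
R(c, x) = 125
b(f) = 6
L(J) = 8 (L(J) = 9 - (2 + (1/2)*(6 - 2)/(-2)) = 9 - (2 + (1/2)*(-1/2)*4) = 9 - (2 - 1) = 9 - 1*1 = 9 - 1 = 8)
(R(2, 7) + L(-9))*b(M) = (125 + 8)*6 = 133*6 = 798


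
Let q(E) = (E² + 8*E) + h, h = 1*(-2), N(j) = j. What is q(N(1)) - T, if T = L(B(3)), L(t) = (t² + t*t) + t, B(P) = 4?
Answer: -29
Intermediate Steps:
L(t) = t + 2*t² (L(t) = (t² + t²) + t = 2*t² + t = t + 2*t²)
T = 36 (T = 4*(1 + 2*4) = 4*(1 + 8) = 4*9 = 36)
h = -2
q(E) = -2 + E² + 8*E (q(E) = (E² + 8*E) - 2 = -2 + E² + 8*E)
q(N(1)) - T = (-2 + 1² + 8*1) - 1*36 = (-2 + 1 + 8) - 36 = 7 - 36 = -29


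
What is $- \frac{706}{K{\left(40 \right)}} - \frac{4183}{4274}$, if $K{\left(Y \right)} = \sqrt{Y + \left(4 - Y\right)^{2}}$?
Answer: $- \frac{4183}{4274} - \frac{353 \sqrt{334}}{334} \approx -20.294$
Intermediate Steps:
$- \frac{706}{K{\left(40 \right)}} - \frac{4183}{4274} = - \frac{706}{\sqrt{40 + \left(-4 + 40\right)^{2}}} - \frac{4183}{4274} = - \frac{706}{\sqrt{40 + 36^{2}}} - \frac{4183}{4274} = - \frac{706}{\sqrt{40 + 1296}} - \frac{4183}{4274} = - \frac{706}{\sqrt{1336}} - \frac{4183}{4274} = - \frac{706}{2 \sqrt{334}} - \frac{4183}{4274} = - 706 \frac{\sqrt{334}}{668} - \frac{4183}{4274} = - \frac{353 \sqrt{334}}{334} - \frac{4183}{4274} = - \frac{4183}{4274} - \frac{353 \sqrt{334}}{334}$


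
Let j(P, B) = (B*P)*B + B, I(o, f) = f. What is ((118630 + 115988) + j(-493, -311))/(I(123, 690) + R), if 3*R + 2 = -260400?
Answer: 71173719/129166 ≈ 551.03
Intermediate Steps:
R = -260402/3 (R = -⅔ + (⅓)*(-260400) = -⅔ - 86800 = -260402/3 ≈ -86801.)
j(P, B) = B + P*B² (j(P, B) = P*B² + B = B + P*B²)
((118630 + 115988) + j(-493, -311))/(I(123, 690) + R) = ((118630 + 115988) - 311*(1 - 311*(-493)))/(690 - 260402/3) = (234618 - 311*(1 + 153323))/(-258332/3) = (234618 - 311*153324)*(-3/258332) = (234618 - 47683764)*(-3/258332) = -47449146*(-3/258332) = 71173719/129166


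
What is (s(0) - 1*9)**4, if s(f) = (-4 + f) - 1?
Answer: 38416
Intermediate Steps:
s(f) = -5 + f
(s(0) - 1*9)**4 = ((-5 + 0) - 1*9)**4 = (-5 - 9)**4 = (-14)**4 = 38416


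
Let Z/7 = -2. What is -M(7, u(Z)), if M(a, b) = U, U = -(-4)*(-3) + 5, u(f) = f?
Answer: 7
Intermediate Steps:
Z = -14 (Z = 7*(-2) = -14)
U = -7 (U = -4*3 + 5 = -12 + 5 = -7)
M(a, b) = -7
-M(7, u(Z)) = -1*(-7) = 7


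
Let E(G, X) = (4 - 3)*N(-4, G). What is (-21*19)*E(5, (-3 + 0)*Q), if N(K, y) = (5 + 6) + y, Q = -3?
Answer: -6384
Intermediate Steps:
N(K, y) = 11 + y
E(G, X) = 11 + G (E(G, X) = (4 - 3)*(11 + G) = 1*(11 + G) = 11 + G)
(-21*19)*E(5, (-3 + 0)*Q) = (-21*19)*(11 + 5) = -399*16 = -6384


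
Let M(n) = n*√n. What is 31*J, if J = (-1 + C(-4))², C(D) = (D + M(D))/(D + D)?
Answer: -93/4 - 31*I ≈ -23.25 - 31.0*I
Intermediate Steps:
M(n) = n^(3/2)
C(D) = (D + D^(3/2))/(2*D) (C(D) = (D + D^(3/2))/(D + D) = (D + D^(3/2))/((2*D)) = (D + D^(3/2))*(1/(2*D)) = (D + D^(3/2))/(2*D))
J = (-½ + I)² (J = (-1 + (½)*(-4 + (-4)^(3/2))/(-4))² = (-1 + (½)*(-¼)*(-4 - 8*I))² = (-1 + (½ + I))² = (-½ + I)² ≈ -0.75 - 1.0*I)
31*J = 31*(-¾ - I) = -93/4 - 31*I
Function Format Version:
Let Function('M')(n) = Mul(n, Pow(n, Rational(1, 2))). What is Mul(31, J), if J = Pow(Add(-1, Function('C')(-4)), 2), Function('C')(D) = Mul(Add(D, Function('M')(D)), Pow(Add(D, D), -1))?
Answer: Add(Rational(-93, 4), Mul(-31, I)) ≈ Add(-23.250, Mul(-31.000, I))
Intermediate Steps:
Function('M')(n) = Pow(n, Rational(3, 2))
Function('C')(D) = Mul(Rational(1, 2), Pow(D, -1), Add(D, Pow(D, Rational(3, 2)))) (Function('C')(D) = Mul(Add(D, Pow(D, Rational(3, 2))), Pow(Add(D, D), -1)) = Mul(Add(D, Pow(D, Rational(3, 2))), Pow(Mul(2, D), -1)) = Mul(Add(D, Pow(D, Rational(3, 2))), Mul(Rational(1, 2), Pow(D, -1))) = Mul(Rational(1, 2), Pow(D, -1), Add(D, Pow(D, Rational(3, 2)))))
J = Pow(Add(Rational(-1, 2), I), 2) (J = Pow(Add(-1, Mul(Rational(1, 2), Pow(-4, -1), Add(-4, Pow(-4, Rational(3, 2))))), 2) = Pow(Add(-1, Mul(Rational(1, 2), Rational(-1, 4), Add(-4, Mul(-8, I)))), 2) = Pow(Add(-1, Add(Rational(1, 2), I)), 2) = Pow(Add(Rational(-1, 2), I), 2) ≈ Add(-0.75000, Mul(-1.0000, I)))
Mul(31, J) = Mul(31, Add(Rational(-3, 4), Mul(-1, I))) = Add(Rational(-93, 4), Mul(-31, I))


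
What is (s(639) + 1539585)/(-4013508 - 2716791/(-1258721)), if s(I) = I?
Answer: -215412477056/561320454053 ≈ -0.38376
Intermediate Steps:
(s(639) + 1539585)/(-4013508 - 2716791/(-1258721)) = (639 + 1539585)/(-4013508 - 2716791/(-1258721)) = 1540224/(-4013508 - 2716791*(-1/1258721)) = 1540224/(-4013508 + 2716791/1258721) = 1540224/(-5051884086477/1258721) = 1540224*(-1258721/5051884086477) = -215412477056/561320454053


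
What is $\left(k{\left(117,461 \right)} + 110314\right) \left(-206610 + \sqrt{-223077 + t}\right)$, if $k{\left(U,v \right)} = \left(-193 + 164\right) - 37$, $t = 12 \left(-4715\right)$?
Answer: $-22778339280 + 330744 i \sqrt{31073} \approx -2.2778 \cdot 10^{10} + 5.8302 \cdot 10^{7} i$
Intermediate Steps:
$t = -56580$
$k{\left(U,v \right)} = -66$ ($k{\left(U,v \right)} = -29 - 37 = -66$)
$\left(k{\left(117,461 \right)} + 110314\right) \left(-206610 + \sqrt{-223077 + t}\right) = \left(-66 + 110314\right) \left(-206610 + \sqrt{-223077 - 56580}\right) = 110248 \left(-206610 + \sqrt{-279657}\right) = 110248 \left(-206610 + 3 i \sqrt{31073}\right) = -22778339280 + 330744 i \sqrt{31073}$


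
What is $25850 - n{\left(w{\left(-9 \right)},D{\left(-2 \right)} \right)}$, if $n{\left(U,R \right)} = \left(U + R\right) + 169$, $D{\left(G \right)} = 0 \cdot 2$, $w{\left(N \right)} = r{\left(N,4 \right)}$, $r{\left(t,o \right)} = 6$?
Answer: $25675$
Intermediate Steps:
$w{\left(N \right)} = 6$
$D{\left(G \right)} = 0$
$n{\left(U,R \right)} = 169 + R + U$ ($n{\left(U,R \right)} = \left(R + U\right) + 169 = 169 + R + U$)
$25850 - n{\left(w{\left(-9 \right)},D{\left(-2 \right)} \right)} = 25850 - \left(169 + 0 + 6\right) = 25850 - 175 = 25675$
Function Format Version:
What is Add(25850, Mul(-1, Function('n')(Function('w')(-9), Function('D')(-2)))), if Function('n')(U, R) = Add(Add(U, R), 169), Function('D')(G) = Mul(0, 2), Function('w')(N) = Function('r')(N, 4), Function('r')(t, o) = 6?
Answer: 25675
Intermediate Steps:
Function('w')(N) = 6
Function('D')(G) = 0
Function('n')(U, R) = Add(169, R, U) (Function('n')(U, R) = Add(Add(R, U), 169) = Add(169, R, U))
Add(25850, Mul(-1, Function('n')(Function('w')(-9), Function('D')(-2)))) = Add(25850, Mul(-1, Add(169, 0, 6))) = Add(25850, Mul(-1, 175)) = Add(25850, -175) = 25675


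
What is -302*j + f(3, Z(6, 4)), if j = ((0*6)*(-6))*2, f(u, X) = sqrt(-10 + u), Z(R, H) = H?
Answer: I*sqrt(7) ≈ 2.6458*I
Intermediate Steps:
j = 0 (j = (0*(-6))*2 = 0*2 = 0)
-302*j + f(3, Z(6, 4)) = -302*0 + sqrt(-10 + 3) = 0 + sqrt(-7) = 0 + I*sqrt(7) = I*sqrt(7)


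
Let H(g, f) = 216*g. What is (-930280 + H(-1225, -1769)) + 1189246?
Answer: -5634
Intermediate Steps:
(-930280 + H(-1225, -1769)) + 1189246 = (-930280 + 216*(-1225)) + 1189246 = (-930280 - 264600) + 1189246 = -1194880 + 1189246 = -5634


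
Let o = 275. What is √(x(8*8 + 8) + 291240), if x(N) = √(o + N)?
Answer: √(291240 + √347) ≈ 539.68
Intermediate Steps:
x(N) = √(275 + N)
√(x(8*8 + 8) + 291240) = √(√(275 + (8*8 + 8)) + 291240) = √(√(275 + (64 + 8)) + 291240) = √(√(275 + 72) + 291240) = √(√347 + 291240) = √(291240 + √347)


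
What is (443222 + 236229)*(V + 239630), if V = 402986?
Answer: 436626083816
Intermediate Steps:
(443222 + 236229)*(V + 239630) = (443222 + 236229)*(402986 + 239630) = 679451*642616 = 436626083816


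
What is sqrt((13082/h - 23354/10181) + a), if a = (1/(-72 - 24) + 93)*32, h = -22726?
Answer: 2*sqrt(89518888601908143477)/347060109 ≈ 54.523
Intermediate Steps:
a = 8927/3 (a = (1/(-96) + 93)*32 = (-1/96 + 93)*32 = (8927/96)*32 = 8927/3 ≈ 2975.7)
sqrt((13082/h - 23354/10181) + a) = sqrt((13082/(-22726) - 23354/10181) + 8927/3) = sqrt((13082*(-1/22726) - 23354*1/10181) + 8927/3) = sqrt((-6541/11363 - 23354/10181) + 8927/3) = sqrt(-331965423/115686703 + 8927/3) = sqrt(1031739301412/347060109) = 2*sqrt(89518888601908143477)/347060109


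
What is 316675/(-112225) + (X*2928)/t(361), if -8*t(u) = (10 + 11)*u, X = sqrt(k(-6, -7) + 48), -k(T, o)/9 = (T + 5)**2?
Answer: -12667/4489 - 7808*sqrt(39)/2527 ≈ -22.118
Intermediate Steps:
k(T, o) = -9*(5 + T)**2 (k(T, o) = -9*(T + 5)**2 = -9*(5 + T)**2)
X = sqrt(39) (X = sqrt(-9*(5 - 6)**2 + 48) = sqrt(-9*(-1)**2 + 48) = sqrt(-9*1 + 48) = sqrt(-9 + 48) = sqrt(39) ≈ 6.2450)
t(u) = -21*u/8 (t(u) = -(10 + 11)*u/8 = -21*u/8)
316675/(-112225) + (X*2928)/t(361) = 316675/(-112225) + (sqrt(39)*2928)/((-21/8*361)) = 316675*(-1/112225) + (2928*sqrt(39))/(-7581/8) = -12667/4489 + (2928*sqrt(39))*(-8/7581) = -12667/4489 - 7808*sqrt(39)/2527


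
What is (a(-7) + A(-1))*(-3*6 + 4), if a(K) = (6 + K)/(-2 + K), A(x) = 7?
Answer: -896/9 ≈ -99.556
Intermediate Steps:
a(K) = (6 + K)/(-2 + K)
(a(-7) + A(-1))*(-3*6 + 4) = ((6 - 7)/(-2 - 7) + 7)*(-3*6 + 4) = (-1/(-9) + 7)*(-18 + 4) = (-⅑*(-1) + 7)*(-14) = (⅑ + 7)*(-14) = (64/9)*(-14) = -896/9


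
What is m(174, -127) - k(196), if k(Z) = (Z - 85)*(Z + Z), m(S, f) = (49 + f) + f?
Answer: -43717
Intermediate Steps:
m(S, f) = 49 + 2*f
k(Z) = 2*Z*(-85 + Z) (k(Z) = (-85 + Z)*(2*Z) = 2*Z*(-85 + Z))
m(174, -127) - k(196) = (49 + 2*(-127)) - 2*196*(-85 + 196) = (49 - 254) - 2*196*111 = -205 - 1*43512 = -205 - 43512 = -43717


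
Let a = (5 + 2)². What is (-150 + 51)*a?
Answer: -4851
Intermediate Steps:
a = 49 (a = 7² = 49)
(-150 + 51)*a = (-150 + 51)*49 = -99*49 = -4851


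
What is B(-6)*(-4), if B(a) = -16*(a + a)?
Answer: -768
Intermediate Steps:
B(a) = -32*a
B(-6)*(-4) = -32*(-6)*(-4) = 192*(-4) = -768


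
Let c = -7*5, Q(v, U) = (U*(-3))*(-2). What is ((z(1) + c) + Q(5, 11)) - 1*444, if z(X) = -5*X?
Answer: -418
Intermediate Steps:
Q(v, U) = 6*U (Q(v, U) = -3*U*(-2) = 6*U)
c = -35
((z(1) + c) + Q(5, 11)) - 1*444 = ((-5*1 - 35) + 6*11) - 1*444 = ((-5 - 35) + 66) - 444 = (-40 + 66) - 444 = 26 - 444 = -418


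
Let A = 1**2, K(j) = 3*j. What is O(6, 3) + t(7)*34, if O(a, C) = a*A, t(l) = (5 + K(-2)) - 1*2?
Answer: -96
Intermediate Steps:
A = 1
t(l) = -3 (t(l) = (5 + 3*(-2)) - 1*2 = (5 - 6) - 2 = -1 - 2 = -3)
O(a, C) = a (O(a, C) = a*1 = a)
O(6, 3) + t(7)*34 = 6 - 3*34 = 6 - 102 = -96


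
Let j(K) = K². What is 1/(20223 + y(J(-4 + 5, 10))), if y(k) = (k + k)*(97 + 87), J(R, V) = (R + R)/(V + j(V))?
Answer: 55/1112633 ≈ 4.9432e-5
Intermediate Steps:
J(R, V) = 2*R/(V + V²) (J(R, V) = (R + R)/(V + V²) = (2*R)/(V + V²) = 2*R/(V + V²))
y(k) = 368*k (y(k) = (2*k)*184 = 368*k)
1/(20223 + y(J(-4 + 5, 10))) = 1/(20223 + 368*(2*(-4 + 5)/(10*(1 + 10)))) = 1/(20223 + 368*(2*1*(⅒)/11)) = 1/(20223 + 368*(2*1*(⅒)*(1/11))) = 1/(20223 + 368*(1/55)) = 1/(20223 + 368/55) = 1/(1112633/55) = 55/1112633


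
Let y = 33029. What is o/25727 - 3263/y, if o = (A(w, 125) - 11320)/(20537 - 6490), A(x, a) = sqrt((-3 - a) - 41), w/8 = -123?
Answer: -1179580220727/11936256804901 + I/27799013 ≈ -0.098823 + 3.5973e-8*I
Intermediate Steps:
w = -984 (w = 8*(-123) = -984)
A(x, a) = sqrt(-44 - a)
o = -11320/14047 + 13*I/14047 (o = (sqrt(-44 - 1*125) - 11320)/(20537 - 6490) = (sqrt(-44 - 125) - 11320)/14047 = (sqrt(-169) - 11320)*(1/14047) = (13*I - 11320)*(1/14047) = (-11320 + 13*I)*(1/14047) = -11320/14047 + 13*I/14047 ≈ -0.80587 + 0.00092546*I)
o/25727 - 3263/y = (-11320/14047 + 13*I/14047)/25727 - 3263/33029 = (-11320/14047 + 13*I/14047)*(1/25727) - 3263*1/33029 = (-11320/361387169 + I/27799013) - 3263/33029 = -1179580220727/11936256804901 + I/27799013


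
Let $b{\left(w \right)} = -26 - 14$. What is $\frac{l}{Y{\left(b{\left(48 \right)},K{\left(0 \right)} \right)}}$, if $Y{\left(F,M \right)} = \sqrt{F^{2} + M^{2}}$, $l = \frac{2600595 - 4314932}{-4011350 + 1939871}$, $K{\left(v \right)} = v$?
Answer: $\frac{1714337}{82859160} \approx 0.02069$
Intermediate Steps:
$b{\left(w \right)} = -40$
$l = \frac{1714337}{2071479}$ ($l = - \frac{1714337}{-2071479} = \left(-1714337\right) \left(- \frac{1}{2071479}\right) = \frac{1714337}{2071479} \approx 0.82759$)
$\frac{l}{Y{\left(b{\left(48 \right)},K{\left(0 \right)} \right)}} = \frac{1714337}{2071479 \sqrt{\left(-40\right)^{2} + 0^{2}}} = \frac{1714337}{2071479 \sqrt{1600 + 0}} = \frac{1714337}{2071479 \sqrt{1600}} = \frac{1714337}{2071479 \cdot 40} = \frac{1714337}{2071479} \cdot \frac{1}{40} = \frac{1714337}{82859160}$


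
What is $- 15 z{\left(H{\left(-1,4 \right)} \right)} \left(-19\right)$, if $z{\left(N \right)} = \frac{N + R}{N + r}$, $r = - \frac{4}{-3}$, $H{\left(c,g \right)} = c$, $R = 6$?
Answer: $4275$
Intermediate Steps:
$r = \frac{4}{3}$ ($r = \left(-4\right) \left(- \frac{1}{3}\right) = \frac{4}{3} \approx 1.3333$)
$z{\left(N \right)} = \frac{6 + N}{\frac{4}{3} + N}$ ($z{\left(N \right)} = \frac{N + 6}{N + \frac{4}{3}} = \frac{6 + N}{\frac{4}{3} + N}$)
$- 15 z{\left(H{\left(-1,4 \right)} \right)} \left(-19\right) = - 15 \frac{3 \left(6 - 1\right)}{4 + 3 \left(-1\right)} \left(-19\right) = - 15 \cdot 3 \frac{1}{4 - 3} \cdot 5 \left(-19\right) = - 15 \cdot 3 \cdot 1^{-1} \cdot 5 \left(-19\right) = - 15 \cdot 3 \cdot 1 \cdot 5 \left(-19\right) = \left(-15\right) 15 \left(-19\right) = \left(-225\right) \left(-19\right) = 4275$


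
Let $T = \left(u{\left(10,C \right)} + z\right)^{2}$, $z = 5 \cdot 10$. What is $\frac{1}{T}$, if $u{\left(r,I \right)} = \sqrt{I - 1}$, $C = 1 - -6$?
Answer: $\frac{1}{\left(50 + \sqrt{6}\right)^{2}} \approx 0.00036351$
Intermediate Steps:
$C = 7$ ($C = 1 + 6 = 7$)
$u{\left(r,I \right)} = \sqrt{-1 + I}$
$z = 50$
$T = \left(50 + \sqrt{6}\right)^{2}$ ($T = \left(\sqrt{-1 + 7} + 50\right)^{2} = \left(\sqrt{6} + 50\right)^{2} = \left(50 + \sqrt{6}\right)^{2} \approx 2750.9$)
$\frac{1}{T} = \frac{1}{\left(50 + \sqrt{6}\right)^{2}}$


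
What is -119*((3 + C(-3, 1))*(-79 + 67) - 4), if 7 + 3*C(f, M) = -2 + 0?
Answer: 476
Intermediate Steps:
C(f, M) = -3 (C(f, M) = -7/3 + (-2 + 0)/3 = -7/3 + (⅓)*(-2) = -7/3 - ⅔ = -3)
-119*((3 + C(-3, 1))*(-79 + 67) - 4) = -119*((3 - 3)*(-79 + 67) - 4) = -119*(0*(-12) - 4) = -119*(0 - 4) = -119*(-4) = 476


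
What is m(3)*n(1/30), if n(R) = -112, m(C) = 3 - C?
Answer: 0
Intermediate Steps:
m(3)*n(1/30) = (3 - 1*3)*(-112) = (3 - 3)*(-112) = 0*(-112) = 0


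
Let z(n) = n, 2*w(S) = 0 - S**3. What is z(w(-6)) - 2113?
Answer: -2005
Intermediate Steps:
w(S) = -S**3/2 (w(S) = (0 - S**3)/2 = (-S**3)/2 = -S**3/2)
z(w(-6)) - 2113 = -1/2*(-6)**3 - 2113 = -1/2*(-216) - 2113 = 108 - 2113 = -2005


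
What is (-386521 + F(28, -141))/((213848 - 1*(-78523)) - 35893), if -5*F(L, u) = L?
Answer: -1932633/1282390 ≈ -1.5071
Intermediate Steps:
F(L, u) = -L/5
(-386521 + F(28, -141))/((213848 - 1*(-78523)) - 35893) = (-386521 - ⅕*28)/((213848 - 1*(-78523)) - 35893) = (-386521 - 28/5)/((213848 + 78523) - 35893) = -1932633/(5*(292371 - 35893)) = -1932633/5/256478 = -1932633/5*1/256478 = -1932633/1282390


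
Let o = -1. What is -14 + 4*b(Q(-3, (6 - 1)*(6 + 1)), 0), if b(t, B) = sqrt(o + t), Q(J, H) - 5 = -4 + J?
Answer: -14 + 4*I*sqrt(3) ≈ -14.0 + 6.9282*I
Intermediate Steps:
Q(J, H) = 1 + J (Q(J, H) = 5 + (-4 + J) = 1 + J)
b(t, B) = sqrt(-1 + t)
-14 + 4*b(Q(-3, (6 - 1)*(6 + 1)), 0) = -14 + 4*sqrt(-1 + (1 - 3)) = -14 + 4*sqrt(-1 - 2) = -14 + 4*sqrt(-3) = -14 + 4*(I*sqrt(3)) = -14 + 4*I*sqrt(3)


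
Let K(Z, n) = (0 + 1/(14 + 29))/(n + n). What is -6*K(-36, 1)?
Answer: -3/43 ≈ -0.069767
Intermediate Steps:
K(Z, n) = 1/(86*n) (K(Z, n) = (0 + 1/43)/((2*n)) = (0 + 1/43)*(1/(2*n)) = (1/(2*n))/43 = 1/(86*n))
-6*K(-36, 1) = -3/(43*1) = -3/43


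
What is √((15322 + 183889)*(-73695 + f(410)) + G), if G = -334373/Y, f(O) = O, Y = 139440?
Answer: I*√17741207416457506695/34860 ≈ 1.2083e+5*I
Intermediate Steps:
G = -334373/139440 ≈ -2.3980
√((15322 + 183889)*(-73695 + f(410)) + G) = √((15322 + 183889)*(-73695 + 410) - 334373/139440) = √(199211*(-73285) - 334373/139440) = √(-14599178135 - 334373/139440) = √(-2035709399478773/139440) = I*√17741207416457506695/34860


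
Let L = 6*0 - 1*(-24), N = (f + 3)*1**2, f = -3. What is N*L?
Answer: 0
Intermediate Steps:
N = 0 (N = (-3 + 3)*1**2 = 0*1 = 0)
L = 24 (L = 0 + 24 = 24)
N*L = 0*24 = 0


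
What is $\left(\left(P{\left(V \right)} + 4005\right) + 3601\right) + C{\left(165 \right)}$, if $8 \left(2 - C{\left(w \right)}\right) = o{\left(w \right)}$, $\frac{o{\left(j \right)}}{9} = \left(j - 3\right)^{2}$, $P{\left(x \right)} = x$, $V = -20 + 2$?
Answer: $- \frac{43869}{2} \approx -21935.0$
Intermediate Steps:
$V = -18$
$o{\left(j \right)} = 9 \left(-3 + j\right)^{2}$ ($o{\left(j \right)} = 9 \left(j - 3\right)^{2} = 9 \left(-3 + j\right)^{2}$)
$C{\left(w \right)} = 2 - \frac{9 \left(-3 + w\right)^{2}}{8}$
$\left(\left(P{\left(V \right)} + 4005\right) + 3601\right) + C{\left(165 \right)} = \left(\left(-18 + 4005\right) + 3601\right) + \left(2 - \frac{9 \left(-3 + 165\right)^{2}}{8}\right) = \left(3987 + 3601\right) + \left(2 - \frac{9 \cdot 162^{2}}{8}\right) = 7588 + \left(2 - \frac{59049}{2}\right) = 7588 - \frac{59045}{2} = - \frac{43869}{2}$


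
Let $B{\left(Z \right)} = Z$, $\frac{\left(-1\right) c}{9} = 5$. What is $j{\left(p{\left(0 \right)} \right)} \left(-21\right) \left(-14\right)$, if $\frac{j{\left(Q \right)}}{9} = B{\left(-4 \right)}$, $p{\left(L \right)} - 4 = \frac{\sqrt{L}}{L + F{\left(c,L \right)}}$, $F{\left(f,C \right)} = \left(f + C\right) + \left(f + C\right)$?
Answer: $-10584$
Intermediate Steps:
$c = -45$ ($c = \left(-9\right) 5 = -45$)
$F{\left(f,C \right)} = 2 C + 2 f$ ($F{\left(f,C \right)} = \left(C + f\right) + \left(C + f\right) = 2 C + 2 f$)
$p{\left(L \right)} = 4 + \frac{\sqrt{L}}{-90 + 3 L}$ ($p{\left(L \right)} = 4 + \frac{\sqrt{L}}{L + \left(2 L + 2 \left(-45\right)\right)} = 4 + \frac{\sqrt{L}}{L + \left(2 L - 90\right)} = 4 + \frac{\sqrt{L}}{L + \left(-90 + 2 L\right)} = 4 + \frac{\sqrt{L}}{-90 + 3 L}$)
$j{\left(Q \right)} = -36$ ($j{\left(Q \right)} = 9 \left(-4\right) = -36$)
$j{\left(p{\left(0 \right)} \right)} \left(-21\right) \left(-14\right) = \left(-36\right) \left(-21\right) \left(-14\right) = 756 \left(-14\right) = -10584$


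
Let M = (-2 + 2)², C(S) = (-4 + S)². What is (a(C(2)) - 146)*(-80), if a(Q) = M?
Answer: 11680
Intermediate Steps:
M = 0 (M = 0² = 0)
a(Q) = 0
(a(C(2)) - 146)*(-80) = (0 - 146)*(-80) = -146*(-80) = 11680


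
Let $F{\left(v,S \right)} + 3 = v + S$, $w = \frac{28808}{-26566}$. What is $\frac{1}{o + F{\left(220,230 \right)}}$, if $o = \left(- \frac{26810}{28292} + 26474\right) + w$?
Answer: $\frac{187901318}{5058109564279} \approx 3.7149 \cdot 10^{-5}$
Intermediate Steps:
$w = - \frac{14404}{13283}$ ($w = 28808 \left(- \frac{1}{26566}\right) = - \frac{14404}{13283} \approx -1.0844$)
$F{\left(v,S \right)} = -3 + S + v$ ($F{\left(v,S \right)} = -3 + \left(v + S\right) = -3 + \left(S + v\right) = -3 + S + v$)
$o = \frac{4974117675133}{187901318}$ ($o = \left(- \frac{26810}{28292} + 26474\right) - \frac{14404}{13283} = \left(\left(-26810\right) \frac{1}{28292} + 26474\right) - \frac{14404}{13283} = \left(- \frac{13405}{14146} + 26474\right) - \frac{14404}{13283} = \frac{374487799}{14146} - \frac{14404}{13283} = \frac{4974117675133}{187901318} \approx 26472.0$)
$\frac{1}{o + F{\left(220,230 \right)}} = \frac{1}{\frac{4974117675133}{187901318} + \left(-3 + 230 + 220\right)} = \frac{1}{\frac{4974117675133}{187901318} + 447} = \frac{1}{\frac{5058109564279}{187901318}} = \frac{187901318}{5058109564279}$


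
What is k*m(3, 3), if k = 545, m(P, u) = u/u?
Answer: 545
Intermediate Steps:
m(P, u) = 1
k*m(3, 3) = 545*1 = 545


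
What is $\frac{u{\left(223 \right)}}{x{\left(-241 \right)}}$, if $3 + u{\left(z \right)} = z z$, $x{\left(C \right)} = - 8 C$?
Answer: $\frac{24863}{964} \approx 25.792$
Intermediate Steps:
$u{\left(z \right)} = -3 + z^{2}$ ($u{\left(z \right)} = -3 + z z = -3 + z^{2}$)
$\frac{u{\left(223 \right)}}{x{\left(-241 \right)}} = \frac{-3 + 223^{2}}{\left(-8\right) \left(-241\right)} = \frac{-3 + 49729}{1928} = 49726 \cdot \frac{1}{1928} = \frac{24863}{964}$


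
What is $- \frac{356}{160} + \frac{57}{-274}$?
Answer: $- \frac{13333}{5480} \approx -2.433$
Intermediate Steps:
$- \frac{356}{160} + \frac{57}{-274} = \left(-356\right) \frac{1}{160} + 57 \left(- \frac{1}{274}\right) = - \frac{89}{40} - \frac{57}{274} = - \frac{13333}{5480}$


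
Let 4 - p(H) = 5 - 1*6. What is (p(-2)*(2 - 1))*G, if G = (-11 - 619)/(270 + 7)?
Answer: -3150/277 ≈ -11.372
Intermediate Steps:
p(H) = 5 (p(H) = 4 - (5 - 1*6) = 4 - (5 - 6) = 4 - 1*(-1) = 4 + 1 = 5)
G = -630/277 ≈ -2.2744
(p(-2)*(2 - 1))*G = (5*(2 - 1))*(-630/277) = (5*1)*(-630/277) = 5*(-630/277) = -3150/277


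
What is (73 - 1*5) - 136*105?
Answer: -14212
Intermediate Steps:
(73 - 1*5) - 136*105 = (73 - 5) - 14280 = 68 - 14280 = -14212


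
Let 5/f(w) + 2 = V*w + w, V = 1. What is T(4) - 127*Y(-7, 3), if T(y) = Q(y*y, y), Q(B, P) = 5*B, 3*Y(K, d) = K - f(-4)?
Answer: 2131/6 ≈ 355.17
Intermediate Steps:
f(w) = 5/(-2 + 2*w) (f(w) = 5/(-2 + (1*w + w)) = 5/(-2 + (w + w)) = 5/(-2 + 2*w))
Y(K, d) = 1/6 + K/3 (Y(K, d) = (K - 5/(2*(-1 - 4)))/3 = (K - 5/(2*(-5)))/3 = (K - 5*(-1)/(2*5))/3 = (K - 1*(-1/2))/3 = (K + 1/2)/3 = (1/2 + K)/3 = 1/6 + K/3)
T(y) = 5*y**2 (T(y) = 5*(y*y) = 5*y**2)
T(4) - 127*Y(-7, 3) = 5*4**2 - 127*(1/6 + (1/3)*(-7)) = 5*16 - 127*(1/6 - 7/3) = 80 - 127*(-13/6) = 80 + 1651/6 = 2131/6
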